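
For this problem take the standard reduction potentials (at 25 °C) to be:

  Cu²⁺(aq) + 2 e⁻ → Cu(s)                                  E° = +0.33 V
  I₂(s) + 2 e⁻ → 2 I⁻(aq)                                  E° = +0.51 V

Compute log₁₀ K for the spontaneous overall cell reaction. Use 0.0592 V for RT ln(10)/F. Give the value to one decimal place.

Cathode: I₂/I⁻; anode: Cu²⁺/Cu. E°cell = +0.18 V, n = 2.
log K = nE°cell / 0.0592 = (2)(+0.18) / 0.0592 = 6.1.

6.1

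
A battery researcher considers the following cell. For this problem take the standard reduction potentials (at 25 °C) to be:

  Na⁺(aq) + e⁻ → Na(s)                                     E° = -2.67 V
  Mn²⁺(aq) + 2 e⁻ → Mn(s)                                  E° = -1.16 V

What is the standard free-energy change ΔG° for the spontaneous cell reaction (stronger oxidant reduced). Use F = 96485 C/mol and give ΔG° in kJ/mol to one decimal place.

-291.4 kJ/mol

Mn²⁺/Mn (E° = -1.16 V) is the cathode; Na⁺/Na (E° = -2.67 V) is the anode, so E°cell = +1.51 V.
Balancing electrons gives n = 2 (lcm of 2 and 1).
ΔG° = −nFE° = −(2)(96485)(+1.51) = -291,385 J = -291.4 kJ/mol.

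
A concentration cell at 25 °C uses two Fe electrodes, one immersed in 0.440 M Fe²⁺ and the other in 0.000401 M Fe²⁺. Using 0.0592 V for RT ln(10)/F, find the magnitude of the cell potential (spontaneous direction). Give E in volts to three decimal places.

For a concentration cell E°cell = 0. The 0.440 M side is the cathode (reduction is favoured where [Fe²⁺] is higher).
With n = 2, E = −(0.0592/2) log([Fe²⁺]ₐₙ/[Fe²⁺]꜀ₐₜ) = −(0.0592/2) log(0.000401/0.44) = −(0.0592/2)(-3.040) = +0.090 V.

+0.090 V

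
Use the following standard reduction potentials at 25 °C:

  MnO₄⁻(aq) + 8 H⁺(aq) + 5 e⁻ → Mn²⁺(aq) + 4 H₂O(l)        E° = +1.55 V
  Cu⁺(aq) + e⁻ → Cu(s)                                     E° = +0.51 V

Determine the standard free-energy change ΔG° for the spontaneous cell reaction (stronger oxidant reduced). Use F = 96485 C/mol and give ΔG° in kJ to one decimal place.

-501.7 kJ

MnO₄⁻/Mn²⁺ (E° = +1.55 V) is the cathode; Cu⁺/Cu (E° = +0.51 V) is the anode, so E°cell = +1.04 V.
Balancing electrons gives n = 5 (lcm of 5 and 1).
ΔG° = −nFE° = −(5)(96485)(+1.04) = -501,722 J = -501.7 kJ.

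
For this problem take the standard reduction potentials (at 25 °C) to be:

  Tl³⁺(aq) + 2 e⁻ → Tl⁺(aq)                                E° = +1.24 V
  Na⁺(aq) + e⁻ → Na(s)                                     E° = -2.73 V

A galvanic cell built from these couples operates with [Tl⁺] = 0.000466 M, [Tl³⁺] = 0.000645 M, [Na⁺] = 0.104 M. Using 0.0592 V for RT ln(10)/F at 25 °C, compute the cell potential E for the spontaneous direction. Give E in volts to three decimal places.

+4.032 V

Tl³⁺/Tl⁺ is the cathode (higher E°), Na⁺/Na the anode: E°cell = +1.24 − (-2.73) = +3.97 V, n = 2.
Overall: Tl³⁺(aq) + 2 Na(s) → Tl⁺(aq) + 2 Na⁺(aq)
Q = [Tl⁺]·[Na⁺]^2 / ([Tl³⁺]); log Q = -2.107.
E = E° − (0.0592/n) log Q = +3.97 − (0.0592/2)(-2.107) = +4.032 V.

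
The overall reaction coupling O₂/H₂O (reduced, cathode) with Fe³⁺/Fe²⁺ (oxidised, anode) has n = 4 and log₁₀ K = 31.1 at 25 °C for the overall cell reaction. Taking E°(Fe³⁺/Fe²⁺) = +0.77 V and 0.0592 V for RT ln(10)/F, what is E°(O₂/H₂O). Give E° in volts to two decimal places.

E°cell = (0.0592/n)·log K = (0.0592/4)(31.1) = +0.460 V.
Since O₂/H₂O is the cathode and Fe³⁺/Fe²⁺ the anode, E°cell = E°(O₂/H₂O) − E°(Fe³⁺/Fe²⁺).
So E°(O₂/H₂O) = E°cell + E°(Fe³⁺/Fe²⁺) = +0.460 + (+0.77) = +1.23 V.

+1.23 V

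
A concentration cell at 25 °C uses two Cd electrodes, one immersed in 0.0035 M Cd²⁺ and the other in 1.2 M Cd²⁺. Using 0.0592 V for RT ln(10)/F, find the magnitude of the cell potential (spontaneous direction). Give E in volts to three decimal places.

For a concentration cell E°cell = 0. The 1.2 M side is the cathode (reduction is favoured where [Cd²⁺] is higher).
With n = 2, E = −(0.0592/2) log([Cd²⁺]ₐₙ/[Cd²⁺]꜀ₐₜ) = −(0.0592/2) log(0.0035/1.2) = −(0.0592/2)(-2.535) = +0.075 V.

+0.075 V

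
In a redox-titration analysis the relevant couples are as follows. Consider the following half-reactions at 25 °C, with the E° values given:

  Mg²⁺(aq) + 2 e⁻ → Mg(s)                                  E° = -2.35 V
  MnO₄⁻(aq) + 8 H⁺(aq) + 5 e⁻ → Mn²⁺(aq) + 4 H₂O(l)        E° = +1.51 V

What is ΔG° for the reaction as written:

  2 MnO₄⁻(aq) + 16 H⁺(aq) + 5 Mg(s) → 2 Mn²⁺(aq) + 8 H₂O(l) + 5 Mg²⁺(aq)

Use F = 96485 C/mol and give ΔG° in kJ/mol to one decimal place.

As written, MnO₄⁻/Mn²⁺ is reduced (cathode) and Mg²⁺/Mg is oxidised (anode), so E°cell = (+1.51) − (-2.35) = +3.86 V.
Balancing electrons gives n = 10.
ΔG° = −nFE° = −(10)(96485)(+3.86) = -3,724,321 J = -3724.3 kJ/mol.

-3724.3 kJ/mol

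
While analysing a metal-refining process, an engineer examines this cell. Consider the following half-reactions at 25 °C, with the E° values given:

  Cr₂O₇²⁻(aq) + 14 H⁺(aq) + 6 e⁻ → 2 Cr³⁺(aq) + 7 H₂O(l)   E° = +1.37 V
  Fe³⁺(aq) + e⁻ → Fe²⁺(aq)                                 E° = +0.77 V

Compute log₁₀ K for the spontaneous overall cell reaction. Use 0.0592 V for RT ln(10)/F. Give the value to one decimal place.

60.8

Cathode: Cr₂O₇²⁻/Cr³⁺; anode: Fe³⁺/Fe²⁺. E°cell = +0.60 V, n = 6.
log K = nE°cell / 0.0592 = (6)(+0.60) / 0.0592 = 60.8.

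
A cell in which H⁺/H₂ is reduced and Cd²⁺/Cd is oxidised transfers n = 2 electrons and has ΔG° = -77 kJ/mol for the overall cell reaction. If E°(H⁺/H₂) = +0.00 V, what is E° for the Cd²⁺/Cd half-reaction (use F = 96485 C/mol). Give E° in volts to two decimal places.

E°cell = −ΔG°/(nF) = −(-77×10³)/((2)(96485)) = +0.399 V.
Since H⁺/H₂ is the cathode and Cd²⁺/Cd the anode, E°cell = E°(H⁺/H₂) − E°(Cd²⁺/Cd).
So E°(Cd²⁺/Cd) = E°(H⁺/H₂) − E°cell = (+0.00) − (+0.399) = -0.40 V.

-0.40 V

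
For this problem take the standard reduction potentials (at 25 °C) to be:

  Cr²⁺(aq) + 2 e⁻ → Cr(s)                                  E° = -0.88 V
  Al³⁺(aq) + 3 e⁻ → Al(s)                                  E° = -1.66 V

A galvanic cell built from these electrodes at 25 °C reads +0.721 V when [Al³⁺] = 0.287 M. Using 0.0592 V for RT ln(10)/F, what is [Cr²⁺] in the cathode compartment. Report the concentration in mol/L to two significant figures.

Cr²⁺/Cr is the cathode, Al³⁺/Al the anode: E°cell = +0.78 V, n = 6.
Overall reaction: 3 Cr²⁺(aq) + 2 Al(s) → 3 Cr(s) + 2 Al³⁺(aq); Q = [Al³⁺]^2/[Cr²⁺]^3.
From E = E° − (0.0592/n) log Q: log Q = (E° − E)·n/0.0592 = (+0.78 − (+0.721))·6/0.0592 = 5.9797.
So 3·log[Cr²⁺] = 2·log(0.287) − log Q = -1.0842 − (5.9797) = -7.0639; log[Cr²⁺] = -7.0639 / 3 = -2.3546; [Cr²⁺] = 10^(-2.3546) ≈ 0.0044 M.

0.0044 M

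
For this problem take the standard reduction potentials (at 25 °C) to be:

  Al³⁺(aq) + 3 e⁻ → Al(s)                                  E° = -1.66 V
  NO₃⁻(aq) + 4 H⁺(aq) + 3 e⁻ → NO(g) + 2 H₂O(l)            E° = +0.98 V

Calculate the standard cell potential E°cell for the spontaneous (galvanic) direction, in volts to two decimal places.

+2.64 V

The NO₃⁻/NO couple has the higher reduction potential, so it is the cathode; Al³⁺/Al is oxidised at the anode.
E°cell = E°(cathode) − E°(anode) = (+0.98) − (-1.66) = +2.64 V.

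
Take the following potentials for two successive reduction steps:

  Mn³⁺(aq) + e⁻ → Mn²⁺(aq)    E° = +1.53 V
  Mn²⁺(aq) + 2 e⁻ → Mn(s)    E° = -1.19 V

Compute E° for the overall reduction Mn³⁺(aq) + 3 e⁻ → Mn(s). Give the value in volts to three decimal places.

-0.283 V

Since ΔG° = −nFE° is additive over sequential reductions, n₃E°₃ = n₁E°₁ + n₂E°₂.
E°₃ = (1×+1.53 + 2×-1.19) / 3 = (-0.850) / 3 = -0.283 V.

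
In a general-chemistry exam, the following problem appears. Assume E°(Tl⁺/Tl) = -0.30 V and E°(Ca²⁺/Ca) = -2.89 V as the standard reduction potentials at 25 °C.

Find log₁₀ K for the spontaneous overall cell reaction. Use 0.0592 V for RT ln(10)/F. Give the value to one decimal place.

Cathode: Tl⁺/Tl; anode: Ca²⁺/Ca. E°cell = +2.59 V, n = 2.
log K = nE°cell / 0.0592 = (2)(+2.59) / 0.0592 = 87.5.

87.5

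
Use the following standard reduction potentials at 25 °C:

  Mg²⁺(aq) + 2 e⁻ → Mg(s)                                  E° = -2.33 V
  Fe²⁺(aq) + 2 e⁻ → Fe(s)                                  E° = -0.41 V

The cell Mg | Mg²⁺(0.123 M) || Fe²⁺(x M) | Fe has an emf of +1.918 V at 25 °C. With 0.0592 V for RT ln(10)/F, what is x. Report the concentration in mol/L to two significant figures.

Fe²⁺/Fe is the cathode, Mg²⁺/Mg the anode: E°cell = +1.92 V, n = 2.
Overall reaction: Fe²⁺(aq) + Mg(s) → Fe(s) + Mg²⁺(aq); Q = [Mg²⁺]^1/[Fe²⁺]^1.
From E = E° − (0.0592/n) log Q: log Q = (E° − E)·n/0.0592 = (+1.92 − (+1.918))·2/0.0592 = 0.0676.
So 1·log[Fe²⁺] = 1·log(0.123) − log Q = -0.9101 − (0.0676) = -0.9777; [Fe²⁺] = 10^(-0.9777) ≈ 0.11 M.

0.11 M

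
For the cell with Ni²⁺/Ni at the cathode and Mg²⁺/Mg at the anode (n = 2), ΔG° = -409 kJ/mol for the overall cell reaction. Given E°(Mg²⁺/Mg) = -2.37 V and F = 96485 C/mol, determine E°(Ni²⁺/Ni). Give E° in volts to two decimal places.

-0.25 V

E°cell = −ΔG°/(nF) = −(-409×10³)/((2)(96485)) = +2.120 V.
Since Ni²⁺/Ni is the cathode and Mg²⁺/Mg the anode, E°cell = E°(Ni²⁺/Ni) − E°(Mg²⁺/Mg).
So E°(Ni²⁺/Ni) = E°cell + E°(Mg²⁺/Mg) = +2.120 + (-2.37) = -0.25 V.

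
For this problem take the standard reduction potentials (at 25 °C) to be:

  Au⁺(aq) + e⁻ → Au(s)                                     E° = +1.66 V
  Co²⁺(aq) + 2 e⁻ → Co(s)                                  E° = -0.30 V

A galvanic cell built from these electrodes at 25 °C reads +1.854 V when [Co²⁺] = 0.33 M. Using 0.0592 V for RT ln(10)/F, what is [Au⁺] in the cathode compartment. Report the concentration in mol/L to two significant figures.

Au⁺/Au is the cathode, Co²⁺/Co the anode: E°cell = +1.96 V, n = 2.
Overall reaction: 2 Au⁺(aq) + Co(s) → 2 Au(s) + Co²⁺(aq); Q = [Co²⁺]^1/[Au⁺]^2.
From E = E° − (0.0592/n) log Q: log Q = (E° − E)·n/0.0592 = (+1.96 − (+1.854))·2/0.0592 = 3.5811.
So 2·log[Au⁺] = 1·log(0.33) − log Q = -0.4815 − (3.5811) = -4.0626; log[Au⁺] = -4.0626 / 2 = -2.0313; [Au⁺] = 10^(-2.0313) ≈ 0.0093 M.

0.0093 M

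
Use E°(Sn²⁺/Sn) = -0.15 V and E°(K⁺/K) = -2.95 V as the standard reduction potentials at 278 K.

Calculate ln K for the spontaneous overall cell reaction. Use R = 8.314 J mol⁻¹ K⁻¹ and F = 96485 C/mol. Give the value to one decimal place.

Cathode: Sn²⁺/Sn; anode: K⁺/K. E°cell = (-0.15) − (-2.95) = +2.80 V, with n = 2.
ΔG° = −nFE° = −RT ln K, so ln K = nFE°/(RT) = (2)(96485)(+2.80) / ((8.314)(278)) = 233.772.

233.8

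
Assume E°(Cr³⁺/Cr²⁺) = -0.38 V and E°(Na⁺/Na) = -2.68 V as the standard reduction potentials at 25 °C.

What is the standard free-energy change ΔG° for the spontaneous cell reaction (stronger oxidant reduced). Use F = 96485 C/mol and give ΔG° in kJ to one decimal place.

Cr³⁺/Cr²⁺ (E° = -0.38 V) is the cathode; Na⁺/Na (E° = -2.68 V) is the anode, so E°cell = +2.30 V.
Balancing electrons gives n = 1 (lcm of 1 and 1).
ΔG° = −nFE° = −(1)(96485)(+2.30) = -221,915 J = -221.9 kJ.

-221.9 kJ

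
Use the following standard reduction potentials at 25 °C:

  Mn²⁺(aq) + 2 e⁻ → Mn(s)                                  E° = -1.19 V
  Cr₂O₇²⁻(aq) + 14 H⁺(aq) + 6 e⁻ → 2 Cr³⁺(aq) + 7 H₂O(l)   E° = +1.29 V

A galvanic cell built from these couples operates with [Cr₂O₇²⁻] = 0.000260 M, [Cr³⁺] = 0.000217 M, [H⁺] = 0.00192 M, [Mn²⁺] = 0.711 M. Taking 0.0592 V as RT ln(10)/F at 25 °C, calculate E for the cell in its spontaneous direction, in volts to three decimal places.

+2.146 V

Cr₂O₇²⁻/Cr³⁺ is the cathode (higher E°), Mn²⁺/Mn the anode: E°cell = +1.29 − (-1.19) = +2.48 V, n = 6.
Overall: Cr₂O₇²⁻(aq) + 14 H⁺(aq) + 3 Mn(s) → 2 Cr³⁺(aq) + 7 H₂O(l) + 3 Mn²⁺(aq)
Q = [Cr³⁺]^2·[Mn²⁺]^3 / ([Cr₂O₇²⁻]·[H⁺]^14); log Q = 33.847.
E = E° − (0.0592/n) log Q = +2.48 − (0.0592/6)(33.847) = +2.146 V.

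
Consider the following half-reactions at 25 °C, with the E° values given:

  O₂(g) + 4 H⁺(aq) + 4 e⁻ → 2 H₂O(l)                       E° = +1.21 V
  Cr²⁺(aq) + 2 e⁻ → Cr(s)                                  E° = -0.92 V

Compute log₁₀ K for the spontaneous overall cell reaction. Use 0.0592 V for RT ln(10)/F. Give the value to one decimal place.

143.9

Cathode: O₂/H₂O; anode: Cr²⁺/Cr. E°cell = +2.13 V, n = 4.
log K = nE°cell / 0.0592 = (4)(+2.13) / 0.0592 = 143.9.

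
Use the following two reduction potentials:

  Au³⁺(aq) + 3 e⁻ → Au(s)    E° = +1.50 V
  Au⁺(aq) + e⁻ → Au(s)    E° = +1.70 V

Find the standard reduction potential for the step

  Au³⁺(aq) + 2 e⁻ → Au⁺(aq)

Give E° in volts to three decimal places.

+1.400 V

Sequential free energies add, so n₃E°₃ = n₁E°₁ + n₂E°₂.
With n₃ = 3, and the known step contributing 1×(+1.70) V, the unknown satisfies 2·E° = 3×(+1.50) − 1×(+1.70) = +2.800.
E° = +2.800 / 2 = +1.400 V.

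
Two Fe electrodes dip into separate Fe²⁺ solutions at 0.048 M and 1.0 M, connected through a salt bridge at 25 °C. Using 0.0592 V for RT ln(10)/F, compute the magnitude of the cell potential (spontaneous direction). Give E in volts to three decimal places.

+0.039 V

For a concentration cell E°cell = 0. The 1.0 M side is the cathode (reduction is favoured where [Fe²⁺] is higher).
With n = 2, E = −(0.0592/2) log([Fe²⁺]ₐₙ/[Fe²⁺]꜀ₐₜ) = −(0.0592/2) log(0.048/1) = −(0.0592/2)(-1.319) = +0.039 V.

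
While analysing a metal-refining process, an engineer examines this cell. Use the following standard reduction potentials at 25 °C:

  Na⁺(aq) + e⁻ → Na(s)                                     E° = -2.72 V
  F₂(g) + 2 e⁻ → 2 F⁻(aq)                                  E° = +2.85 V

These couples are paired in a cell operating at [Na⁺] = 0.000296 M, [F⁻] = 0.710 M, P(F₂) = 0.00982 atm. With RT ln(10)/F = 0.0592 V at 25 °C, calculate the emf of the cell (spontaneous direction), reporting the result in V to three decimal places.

+5.728 V

F₂/F⁻ is the cathode (higher E°), Na⁺/Na the anode: E°cell = +2.85 − (-2.72) = +5.57 V, n = 2.
Overall: F₂(g) + 2 Na(s) → 2 F⁻(aq) + 2 Na⁺(aq)
Q = [F⁻]^2·[Na⁺]^2 / (P(F₂)); log Q = -5.347.
E = E° − (0.0592/n) log Q = +5.57 − (0.0592/2)(-5.347) = +5.728 V.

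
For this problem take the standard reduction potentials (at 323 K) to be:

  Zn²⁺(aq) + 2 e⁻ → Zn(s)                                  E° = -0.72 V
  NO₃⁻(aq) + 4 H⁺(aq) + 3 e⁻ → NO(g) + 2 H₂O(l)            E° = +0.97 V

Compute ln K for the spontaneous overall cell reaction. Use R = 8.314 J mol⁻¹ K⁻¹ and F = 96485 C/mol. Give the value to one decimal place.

Cathode: NO₃⁻/NO; anode: Zn²⁺/Zn. E°cell = (+0.97) − (-0.72) = +1.69 V, with n = 6.
ΔG° = −nFE° = −RT ln K, so ln K = nFE°/(RT) = (6)(96485)(+1.69) / ((8.314)(323)) = 364.322.

364.3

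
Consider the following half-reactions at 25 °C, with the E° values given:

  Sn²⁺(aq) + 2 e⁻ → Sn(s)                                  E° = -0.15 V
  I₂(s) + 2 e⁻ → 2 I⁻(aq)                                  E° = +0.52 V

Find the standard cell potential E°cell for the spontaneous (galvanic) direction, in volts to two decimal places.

The I₂/I⁻ couple has the higher reduction potential, so it is the cathode; Sn²⁺/Sn is oxidised at the anode.
E°cell = E°(cathode) − E°(anode) = (+0.52) − (-0.15) = +0.67 V.

+0.67 V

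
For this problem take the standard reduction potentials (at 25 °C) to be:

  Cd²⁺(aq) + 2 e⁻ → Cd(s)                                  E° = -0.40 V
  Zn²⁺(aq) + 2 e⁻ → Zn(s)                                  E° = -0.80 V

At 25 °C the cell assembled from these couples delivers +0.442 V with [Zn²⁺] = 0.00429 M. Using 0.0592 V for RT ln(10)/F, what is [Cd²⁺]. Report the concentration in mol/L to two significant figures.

Cd²⁺/Cd is the cathode, Zn²⁺/Zn the anode: E°cell = +0.40 V, n = 2.
Overall reaction: Cd²⁺(aq) + Zn(s) → Cd(s) + Zn²⁺(aq); Q = [Zn²⁺]^1/[Cd²⁺]^1.
From E = E° − (0.0592/n) log Q: log Q = (E° − E)·n/0.0592 = (+0.40 − (+0.442))·2/0.0592 = -1.4189.
So 1·log[Cd²⁺] = 1·log(0.00429) − log Q = -2.3675 − (-1.4189) = -0.9486; [Cd²⁺] = 10^(-0.9486) ≈ 0.11 M.

0.11 M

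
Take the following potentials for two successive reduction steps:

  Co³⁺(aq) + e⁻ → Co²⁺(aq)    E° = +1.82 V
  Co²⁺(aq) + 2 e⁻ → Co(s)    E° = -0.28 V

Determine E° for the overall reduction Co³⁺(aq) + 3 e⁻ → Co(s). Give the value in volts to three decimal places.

Since ΔG° = −nFE° is additive over sequential reductions, n₃E°₃ = n₁E°₁ + n₂E°₂.
E°₃ = (1×+1.82 + 2×-0.28) / 3 = (+1.260) / 3 = +0.420 V.

+0.420 V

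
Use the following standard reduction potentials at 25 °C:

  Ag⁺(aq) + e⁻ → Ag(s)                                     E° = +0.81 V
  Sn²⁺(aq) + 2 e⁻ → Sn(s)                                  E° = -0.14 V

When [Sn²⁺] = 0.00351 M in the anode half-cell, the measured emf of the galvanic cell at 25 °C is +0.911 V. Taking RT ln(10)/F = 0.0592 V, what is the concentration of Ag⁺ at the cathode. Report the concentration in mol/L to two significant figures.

0.013 M

Ag⁺/Ag is the cathode, Sn²⁺/Sn the anode: E°cell = +0.95 V, n = 2.
Overall reaction: 2 Ag⁺(aq) + Sn(s) → 2 Ag(s) + Sn²⁺(aq); Q = [Sn²⁺]^1/[Ag⁺]^2.
From E = E° − (0.0592/n) log Q: log Q = (E° − E)·n/0.0592 = (+0.95 − (+0.911))·2/0.0592 = 1.3176.
So 2·log[Ag⁺] = 1·log(0.00351) − log Q = -2.4547 − (1.3176) = -3.7723; log[Ag⁺] = -3.7723 / 2 = -1.8861; [Ag⁺] = 10^(-1.8861) ≈ 0.013 M.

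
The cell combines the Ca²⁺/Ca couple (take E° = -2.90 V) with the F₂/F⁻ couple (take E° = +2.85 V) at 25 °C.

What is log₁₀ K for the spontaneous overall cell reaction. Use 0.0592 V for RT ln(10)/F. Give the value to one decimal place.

Cathode: F₂/F⁻; anode: Ca²⁺/Ca. E°cell = +5.75 V, n = 2.
log K = nE°cell / 0.0592 = (2)(+5.75) / 0.0592 = 194.3.

194.3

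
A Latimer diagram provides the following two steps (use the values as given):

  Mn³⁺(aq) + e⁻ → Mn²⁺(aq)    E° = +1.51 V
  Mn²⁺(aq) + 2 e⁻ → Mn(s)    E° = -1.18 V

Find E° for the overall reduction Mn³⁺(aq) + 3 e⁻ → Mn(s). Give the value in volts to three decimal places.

-0.283 V

Adding the free-energy changes (−nFE°) of the two steps gives −n₃FE°₃ = −n₁FE°₁ − n₂FE°₂.
E°₃ = (1×+1.51 + 2×-1.18) / 3 = (-0.850) / 3 = -0.283 V.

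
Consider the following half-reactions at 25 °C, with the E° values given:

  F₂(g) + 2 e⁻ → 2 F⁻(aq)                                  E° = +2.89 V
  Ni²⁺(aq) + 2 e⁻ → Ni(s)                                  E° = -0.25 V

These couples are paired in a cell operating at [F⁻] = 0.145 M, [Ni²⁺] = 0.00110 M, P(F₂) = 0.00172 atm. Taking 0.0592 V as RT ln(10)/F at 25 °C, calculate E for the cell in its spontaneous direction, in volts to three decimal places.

F₂/F⁻ is the cathode (higher E°), Ni²⁺/Ni the anode: E°cell = +2.89 − (-0.25) = +3.14 V, n = 2.
Overall: F₂(g) + Ni(s) → 2 F⁻(aq) + Ni²⁺(aq)
Q = [F⁻]^2·[Ni²⁺] / (P(F₂)); log Q = -1.871.
E = E° − (0.0592/n) log Q = +3.14 − (0.0592/2)(-1.871) = +3.195 V.

+3.195 V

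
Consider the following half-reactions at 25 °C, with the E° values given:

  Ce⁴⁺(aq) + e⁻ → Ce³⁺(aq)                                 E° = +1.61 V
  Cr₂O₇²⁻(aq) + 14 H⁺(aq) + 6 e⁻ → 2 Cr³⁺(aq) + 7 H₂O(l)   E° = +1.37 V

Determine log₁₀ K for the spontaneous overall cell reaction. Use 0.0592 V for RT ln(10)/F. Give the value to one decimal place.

24.3

Cathode: Ce⁴⁺/Ce³⁺; anode: Cr₂O₇²⁻/Cr³⁺. E°cell = +0.24 V, n = 6.
log K = nE°cell / 0.0592 = (6)(+0.24) / 0.0592 = 24.3.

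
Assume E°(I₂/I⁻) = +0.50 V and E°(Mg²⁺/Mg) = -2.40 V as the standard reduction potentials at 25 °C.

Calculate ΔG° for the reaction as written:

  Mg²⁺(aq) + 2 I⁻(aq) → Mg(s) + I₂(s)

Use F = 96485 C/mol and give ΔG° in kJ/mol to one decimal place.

+559.6 kJ/mol

As written, Mg²⁺/Mg is reduced (cathode) and I₂/I⁻ is oxidised (anode), so E°cell = (-2.40) − (+0.50) = -2.90 V.
Balancing electrons gives n = 2.
ΔG° = −nFE° = −(2)(96485)(-2.90) = 559,613 J = +559.6 kJ/mol.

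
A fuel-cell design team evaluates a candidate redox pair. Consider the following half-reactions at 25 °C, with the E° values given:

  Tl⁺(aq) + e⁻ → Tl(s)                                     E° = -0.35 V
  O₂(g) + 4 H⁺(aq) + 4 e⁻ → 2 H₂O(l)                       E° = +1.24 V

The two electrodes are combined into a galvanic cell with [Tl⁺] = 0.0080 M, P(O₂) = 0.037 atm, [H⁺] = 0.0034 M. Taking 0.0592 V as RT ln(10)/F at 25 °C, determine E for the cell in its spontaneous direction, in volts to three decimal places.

O₂/H₂O is the cathode (higher E°), Tl⁺/Tl the anode: E°cell = +1.24 − (-0.35) = +1.59 V, n = 4.
Overall: O₂(g) + 4 H⁺(aq) + 4 Tl(s) → 2 H₂O(l) + 4 Tl⁺(aq)
Q = [Tl⁺]^4 / (P(O₂)·[H⁺]^4); log Q = 2.918.
E = E° − (0.0592/n) log Q = +1.59 − (0.0592/4)(2.918) = +1.547 V.

+1.547 V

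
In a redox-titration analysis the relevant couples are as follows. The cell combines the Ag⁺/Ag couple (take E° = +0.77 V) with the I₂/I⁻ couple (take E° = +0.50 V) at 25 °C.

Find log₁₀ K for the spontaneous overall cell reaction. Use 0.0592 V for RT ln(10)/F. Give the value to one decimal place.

9.1

Cathode: Ag⁺/Ag; anode: I₂/I⁻. E°cell = +0.27 V, n = 2.
log K = nE°cell / 0.0592 = (2)(+0.27) / 0.0592 = 9.1.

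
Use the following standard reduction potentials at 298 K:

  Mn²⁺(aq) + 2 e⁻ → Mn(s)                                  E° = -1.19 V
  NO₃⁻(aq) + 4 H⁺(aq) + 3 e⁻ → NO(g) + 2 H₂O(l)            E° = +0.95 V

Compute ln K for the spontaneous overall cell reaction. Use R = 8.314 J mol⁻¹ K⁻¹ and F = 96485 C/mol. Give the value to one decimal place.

500.0

Cathode: NO₃⁻/NO; anode: Mn²⁺/Mn. E°cell = (+0.95) − (-1.19) = +2.14 V, with n = 6.
ΔG° = −nFE° = −RT ln K, so ln K = nFE°/(RT) = (6)(96485)(+2.14) / ((8.314)(298)) = 500.033.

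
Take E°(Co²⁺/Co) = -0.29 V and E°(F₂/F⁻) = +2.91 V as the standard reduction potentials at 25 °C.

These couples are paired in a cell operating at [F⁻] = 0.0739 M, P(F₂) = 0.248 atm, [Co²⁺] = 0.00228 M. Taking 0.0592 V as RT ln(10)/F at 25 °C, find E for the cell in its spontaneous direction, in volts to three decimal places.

F₂/F⁻ is the cathode (higher E°), Co²⁺/Co the anode: E°cell = +2.91 − (-0.29) = +3.20 V, n = 2.
Overall: F₂(g) + Co(s) → 2 F⁻(aq) + Co²⁺(aq)
Q = [F⁻]^2·[Co²⁺] / (P(F₂)); log Q = -4.299.
E = E° − (0.0592/n) log Q = +3.20 − (0.0592/2)(-4.299) = +3.327 V.

+3.327 V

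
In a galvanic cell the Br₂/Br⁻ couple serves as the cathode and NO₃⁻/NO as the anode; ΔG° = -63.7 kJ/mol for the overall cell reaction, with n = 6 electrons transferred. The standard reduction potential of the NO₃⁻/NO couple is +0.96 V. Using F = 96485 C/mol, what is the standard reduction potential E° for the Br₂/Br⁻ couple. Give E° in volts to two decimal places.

E°cell = −ΔG°/(nF) = −(-63.7×10³)/((6)(96485)) = +0.110 V.
Since Br₂/Br⁻ is the cathode and NO₃⁻/NO the anode, E°cell = E°(Br₂/Br⁻) − E°(NO₃⁻/NO).
So E°(Br₂/Br⁻) = E°cell + E°(NO₃⁻/NO) = +0.110 + (+0.96) = +1.07 V.

+1.07 V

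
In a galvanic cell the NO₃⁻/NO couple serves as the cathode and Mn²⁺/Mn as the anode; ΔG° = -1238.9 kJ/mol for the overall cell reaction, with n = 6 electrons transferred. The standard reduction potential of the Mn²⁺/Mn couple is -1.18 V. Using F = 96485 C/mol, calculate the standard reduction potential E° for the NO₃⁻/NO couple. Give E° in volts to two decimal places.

E°cell = −ΔG°/(nF) = −(-1238.9×10³)/((6)(96485)) = +2.140 V.
Since NO₃⁻/NO is the cathode and Mn²⁺/Mn the anode, E°cell = E°(NO₃⁻/NO) − E°(Mn²⁺/Mn).
So E°(NO₃⁻/NO) = E°cell + E°(Mn²⁺/Mn) = +2.140 + (-1.18) = +0.96 V.

+0.96 V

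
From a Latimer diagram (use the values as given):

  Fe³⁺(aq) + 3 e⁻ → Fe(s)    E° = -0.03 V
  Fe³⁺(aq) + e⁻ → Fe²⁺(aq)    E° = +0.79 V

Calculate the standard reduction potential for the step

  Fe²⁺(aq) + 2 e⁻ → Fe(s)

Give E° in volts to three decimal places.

-0.440 V

Sequential free energies add, so n₃E°₃ = n₁E°₁ + n₂E°₂.
With n₃ = 3, and the known step contributing 1×(+0.79) V, the unknown satisfies 2·E° = 3×(-0.03) − 1×(+0.79) = -0.880.
E° = -0.880 / 2 = -0.440 V.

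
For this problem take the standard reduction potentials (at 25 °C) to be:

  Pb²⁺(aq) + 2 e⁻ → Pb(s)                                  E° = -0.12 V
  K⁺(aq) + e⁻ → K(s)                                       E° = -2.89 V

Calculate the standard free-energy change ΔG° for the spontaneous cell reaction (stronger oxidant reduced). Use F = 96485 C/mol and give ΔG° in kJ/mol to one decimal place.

-534.5 kJ/mol

Pb²⁺/Pb (E° = -0.12 V) is the cathode; K⁺/K (E° = -2.89 V) is the anode, so E°cell = +2.77 V.
Balancing electrons gives n = 2 (lcm of 2 and 1).
ΔG° = −nFE° = −(2)(96485)(+2.77) = -534,527 J = -534.5 kJ/mol.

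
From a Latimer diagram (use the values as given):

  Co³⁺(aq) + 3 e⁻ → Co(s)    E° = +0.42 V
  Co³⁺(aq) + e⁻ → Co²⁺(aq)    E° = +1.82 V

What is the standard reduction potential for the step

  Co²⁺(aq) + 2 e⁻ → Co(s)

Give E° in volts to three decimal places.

-0.280 V

Sequential free energies add, so n₃E°₃ = n₁E°₁ + n₂E°₂.
With n₃ = 3, and the known step contributing 1×(+1.82) V, the unknown satisfies 2·E° = 3×(+0.42) − 1×(+1.82) = -0.560.
E° = -0.560 / 2 = -0.280 V.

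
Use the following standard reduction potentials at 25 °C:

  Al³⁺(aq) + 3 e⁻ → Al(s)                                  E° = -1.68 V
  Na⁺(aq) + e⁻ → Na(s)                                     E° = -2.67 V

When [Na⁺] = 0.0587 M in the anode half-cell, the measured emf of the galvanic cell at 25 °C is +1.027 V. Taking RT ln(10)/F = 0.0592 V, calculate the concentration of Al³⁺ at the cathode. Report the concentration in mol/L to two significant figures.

0.015 M

Al³⁺/Al is the cathode, Na⁺/Na the anode: E°cell = +0.99 V, n = 3.
Overall reaction: Al³⁺(aq) + 3 Na(s) → Al(s) + 3 Na⁺(aq); Q = [Na⁺]^3/[Al³⁺]^1.
From E = E° − (0.0592/n) log Q: log Q = (E° − E)·n/0.0592 = (+0.99 − (+1.027))·3/0.0592 = -1.8750.
So 1·log[Al³⁺] = 3·log(0.0587) − log Q = -3.6941 − (-1.8750) = -1.8191; [Al³⁺] = 10^(-1.8191) ≈ 0.015 M.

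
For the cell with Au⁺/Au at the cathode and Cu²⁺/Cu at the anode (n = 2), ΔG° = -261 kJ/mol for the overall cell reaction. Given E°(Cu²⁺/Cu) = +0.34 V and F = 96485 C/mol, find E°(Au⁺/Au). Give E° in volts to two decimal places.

+1.69 V

E°cell = −ΔG°/(nF) = −(-261×10³)/((2)(96485)) = +1.353 V.
Since Au⁺/Au is the cathode and Cu²⁺/Cu the anode, E°cell = E°(Au⁺/Au) − E°(Cu²⁺/Cu).
So E°(Au⁺/Au) = E°cell + E°(Cu²⁺/Cu) = +1.353 + (+0.34) = +1.69 V.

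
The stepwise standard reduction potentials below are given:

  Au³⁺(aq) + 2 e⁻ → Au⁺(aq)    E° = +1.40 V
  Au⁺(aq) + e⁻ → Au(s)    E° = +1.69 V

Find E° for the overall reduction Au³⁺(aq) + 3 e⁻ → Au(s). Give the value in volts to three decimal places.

+1.497 V

Since ΔG° = −nFE° is additive over sequential reductions, n₃E°₃ = n₁E°₁ + n₂E°₂.
E°₃ = (2×+1.40 + 1×+1.69) / 3 = (+4.490) / 3 = +1.497 V.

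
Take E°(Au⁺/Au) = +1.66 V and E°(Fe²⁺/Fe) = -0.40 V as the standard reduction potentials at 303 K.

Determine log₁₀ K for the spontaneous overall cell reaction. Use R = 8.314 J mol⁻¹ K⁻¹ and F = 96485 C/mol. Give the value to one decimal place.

Cathode: Au⁺/Au; anode: Fe²⁺/Fe. E°cell = (+1.66) − (-0.40) = +2.06 V, with n = 2.
ΔG° = −nFE° = −RT ln K, so ln K = nFE°/(RT) = (2)(96485)(+2.06) / ((8.314)(303)) = 157.799.
log₁₀ K = 157.799 / ln 10 = 68.5.

68.5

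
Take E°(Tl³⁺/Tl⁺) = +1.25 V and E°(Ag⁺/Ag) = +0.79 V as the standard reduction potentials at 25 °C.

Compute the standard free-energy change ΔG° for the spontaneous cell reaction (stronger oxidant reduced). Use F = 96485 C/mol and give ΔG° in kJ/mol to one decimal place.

Tl³⁺/Tl⁺ (E° = +1.25 V) is the cathode; Ag⁺/Ag (E° = +0.79 V) is the anode, so E°cell = +0.46 V.
Balancing electrons gives n = 2 (lcm of 2 and 1).
ΔG° = −nFE° = −(2)(96485)(+0.46) = -88,766 J = -88.8 kJ/mol.

-88.8 kJ/mol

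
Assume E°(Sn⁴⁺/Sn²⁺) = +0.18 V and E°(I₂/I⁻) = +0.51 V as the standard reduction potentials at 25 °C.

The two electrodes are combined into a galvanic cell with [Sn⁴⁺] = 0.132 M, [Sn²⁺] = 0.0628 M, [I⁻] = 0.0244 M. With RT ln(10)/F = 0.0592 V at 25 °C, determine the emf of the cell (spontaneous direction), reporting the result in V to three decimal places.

I₂/I⁻ is the cathode (higher E°), Sn⁴⁺/Sn²⁺ the anode: E°cell = +0.51 − (+0.18) = +0.33 V, n = 2.
Overall: I₂(s) + Sn²⁺(aq) → 2 I⁻(aq) + Sn⁴⁺(aq)
Q = [I⁻]^2·[Sn⁴⁺] / ([Sn²⁺]); log Q = -2.903.
E = E° − (0.0592/n) log Q = +0.33 − (0.0592/2)(-2.903) = +0.416 V.

+0.416 V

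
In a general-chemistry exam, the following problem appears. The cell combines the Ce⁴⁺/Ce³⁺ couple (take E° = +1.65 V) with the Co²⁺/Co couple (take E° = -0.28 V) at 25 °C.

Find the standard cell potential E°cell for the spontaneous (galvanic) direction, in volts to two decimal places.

+1.93 V

The Ce⁴⁺/Ce³⁺ couple has the higher reduction potential, so it is the cathode; Co²⁺/Co is oxidised at the anode.
E°cell = E°(cathode) − E°(anode) = (+1.65) − (-0.28) = +1.93 V.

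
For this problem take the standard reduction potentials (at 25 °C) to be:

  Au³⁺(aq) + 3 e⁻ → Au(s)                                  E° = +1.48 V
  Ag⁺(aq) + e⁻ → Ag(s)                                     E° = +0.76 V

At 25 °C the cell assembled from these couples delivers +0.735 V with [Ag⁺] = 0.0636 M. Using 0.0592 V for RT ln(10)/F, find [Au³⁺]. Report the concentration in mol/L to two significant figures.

0.0015 M

Au³⁺/Au is the cathode, Ag⁺/Ag the anode: E°cell = +0.72 V, n = 3.
Overall reaction: Au³⁺(aq) + 3 Ag(s) → Au(s) + 3 Ag⁺(aq); Q = [Ag⁺]^3/[Au³⁺]^1.
From E = E° − (0.0592/n) log Q: log Q = (E° − E)·n/0.0592 = (+0.72 − (+0.735))·3/0.0592 = -0.7601.
So 1·log[Au³⁺] = 3·log(0.0636) − log Q = -3.5896 − (-0.7601) = -2.8295; [Au³⁺] = 10^(-2.8295) ≈ 0.0015 M.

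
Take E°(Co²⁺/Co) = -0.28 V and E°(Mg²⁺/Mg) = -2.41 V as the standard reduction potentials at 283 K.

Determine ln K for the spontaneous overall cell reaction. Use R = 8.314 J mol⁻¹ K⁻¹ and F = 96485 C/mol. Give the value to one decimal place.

Cathode: Co²⁺/Co; anode: Mg²⁺/Mg. E°cell = (-0.28) − (-2.41) = +2.13 V, with n = 2.
ΔG° = −nFE° = −RT ln K, so ln K = nFE°/(RT) = (2)(96485)(+2.13) / ((8.314)(283)) = 174.692.

174.7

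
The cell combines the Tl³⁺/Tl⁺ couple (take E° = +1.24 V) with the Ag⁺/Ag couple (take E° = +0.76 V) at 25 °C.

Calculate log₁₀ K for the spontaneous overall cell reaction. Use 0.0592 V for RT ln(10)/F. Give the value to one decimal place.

Cathode: Tl³⁺/Tl⁺; anode: Ag⁺/Ag. E°cell = +0.48 V, n = 2.
log K = nE°cell / 0.0592 = (2)(+0.48) / 0.0592 = 16.2.

16.2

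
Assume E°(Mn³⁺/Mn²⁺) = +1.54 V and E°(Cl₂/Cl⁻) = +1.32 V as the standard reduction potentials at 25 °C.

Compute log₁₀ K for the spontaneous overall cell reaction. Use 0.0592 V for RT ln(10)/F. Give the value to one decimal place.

7.4

Cathode: Mn³⁺/Mn²⁺; anode: Cl₂/Cl⁻. E°cell = +0.22 V, n = 2.
log K = nE°cell / 0.0592 = (2)(+0.22) / 0.0592 = 7.4.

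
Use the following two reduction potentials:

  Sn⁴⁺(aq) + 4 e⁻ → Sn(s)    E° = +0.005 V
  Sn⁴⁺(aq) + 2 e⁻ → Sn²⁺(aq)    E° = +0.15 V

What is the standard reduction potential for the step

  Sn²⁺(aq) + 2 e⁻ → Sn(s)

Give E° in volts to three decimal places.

-0.140 V

Sequential free energies add, so n₃E°₃ = n₁E°₁ + n₂E°₂.
With n₃ = 4, and the known step contributing 2×(+0.15) V, the unknown satisfies 2·E° = 4×(+0.005) − 2×(+0.15) = -0.280.
E° = -0.280 / 2 = -0.140 V.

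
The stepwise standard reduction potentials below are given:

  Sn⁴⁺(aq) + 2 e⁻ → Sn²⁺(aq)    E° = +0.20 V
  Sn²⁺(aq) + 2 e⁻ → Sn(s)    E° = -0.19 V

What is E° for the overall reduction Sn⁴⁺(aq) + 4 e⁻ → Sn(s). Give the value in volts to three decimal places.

Standard free energies of sequential steps add: ΔG°₃ = ΔG°₁ + ΔG°₂, so n₃E°₃ = n₁E°₁ + n₂E°₂.
E°₃ = (2×+0.20 + 2×-0.19) / 4 = (+0.020) / 4 = +0.005 V.

+0.005 V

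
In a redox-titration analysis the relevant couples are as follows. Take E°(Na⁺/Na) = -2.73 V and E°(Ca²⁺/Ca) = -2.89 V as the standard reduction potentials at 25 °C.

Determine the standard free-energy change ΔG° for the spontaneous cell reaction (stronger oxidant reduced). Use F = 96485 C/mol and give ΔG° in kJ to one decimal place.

Na⁺/Na (E° = -2.73 V) is the cathode; Ca²⁺/Ca (E° = -2.89 V) is the anode, so E°cell = +0.16 V.
Balancing electrons gives n = 2 (lcm of 1 and 2).
ΔG° = −nFE° = −(2)(96485)(+0.16) = -30,875 J = -30.9 kJ.

-30.9 kJ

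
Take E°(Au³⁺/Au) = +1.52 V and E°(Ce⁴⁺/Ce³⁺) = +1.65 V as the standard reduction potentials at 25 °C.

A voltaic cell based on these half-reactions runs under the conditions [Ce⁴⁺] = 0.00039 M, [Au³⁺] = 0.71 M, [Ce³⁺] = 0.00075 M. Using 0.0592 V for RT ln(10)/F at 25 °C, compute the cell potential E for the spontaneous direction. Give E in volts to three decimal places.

+0.116 V

Ce⁴⁺/Ce³⁺ is the cathode (higher E°), Au³⁺/Au the anode: E°cell = +1.65 − (+1.52) = +0.13 V, n = 3.
Overall: 3 Ce⁴⁺(aq) + Au(s) → 3 Ce³⁺(aq) + Au³⁺(aq)
Q = [Ce³⁺]^3·[Au³⁺] / ([Ce⁴⁺]^3); log Q = 0.703.
E = E° − (0.0592/n) log Q = +0.13 − (0.0592/3)(0.703) = +0.116 V.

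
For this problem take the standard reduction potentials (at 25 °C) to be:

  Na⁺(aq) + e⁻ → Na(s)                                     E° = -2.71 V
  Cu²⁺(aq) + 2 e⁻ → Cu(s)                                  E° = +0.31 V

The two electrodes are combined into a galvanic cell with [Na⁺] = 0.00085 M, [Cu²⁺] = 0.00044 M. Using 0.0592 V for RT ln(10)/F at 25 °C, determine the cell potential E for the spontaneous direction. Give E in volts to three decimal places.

+3.102 V

Cu²⁺/Cu is the cathode (higher E°), Na⁺/Na the anode: E°cell = +0.31 − (-2.71) = +3.02 V, n = 2.
Overall: Cu²⁺(aq) + 2 Na(s) → Cu(s) + 2 Na⁺(aq)
Q = [Na⁺]^2 / ([Cu²⁺]); log Q = -2.785.
E = E° − (0.0592/n) log Q = +3.02 − (0.0592/2)(-2.785) = +3.102 V.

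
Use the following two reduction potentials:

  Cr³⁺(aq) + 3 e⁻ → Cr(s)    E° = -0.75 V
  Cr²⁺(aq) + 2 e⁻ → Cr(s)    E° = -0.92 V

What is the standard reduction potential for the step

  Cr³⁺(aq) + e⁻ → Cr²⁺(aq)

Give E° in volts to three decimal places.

-0.410 V

Sequential free energies add, so n₃E°₃ = n₁E°₁ + n₂E°₂.
With n₃ = 3, and the known step contributing 2×(-0.92) V, the unknown satisfies 1·E° = 3×(-0.75) − 2×(-0.92) = -0.410.
E° = -0.410 / 1 = -0.410 V.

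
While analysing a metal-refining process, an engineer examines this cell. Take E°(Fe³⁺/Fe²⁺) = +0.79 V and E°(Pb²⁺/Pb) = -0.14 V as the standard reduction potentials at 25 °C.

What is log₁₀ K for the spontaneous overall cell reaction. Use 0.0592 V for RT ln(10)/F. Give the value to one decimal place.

Cathode: Fe³⁺/Fe²⁺; anode: Pb²⁺/Pb. E°cell = +0.93 V, n = 2.
log K = nE°cell / 0.0592 = (2)(+0.93) / 0.0592 = 31.4.

31.4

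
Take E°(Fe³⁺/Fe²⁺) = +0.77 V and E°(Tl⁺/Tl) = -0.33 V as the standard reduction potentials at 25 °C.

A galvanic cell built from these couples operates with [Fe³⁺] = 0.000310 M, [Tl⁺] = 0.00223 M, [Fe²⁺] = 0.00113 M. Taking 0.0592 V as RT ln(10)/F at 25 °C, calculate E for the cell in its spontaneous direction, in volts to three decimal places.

Fe³⁺/Fe²⁺ is the cathode (higher E°), Tl⁺/Tl the anode: E°cell = +0.77 − (-0.33) = +1.10 V, n = 1.
Overall: Fe³⁺(aq) + Tl(s) → Fe²⁺(aq) + Tl⁺(aq)
Q = [Fe²⁺]·[Tl⁺] / ([Fe³⁺]); log Q = -2.090.
E = E° − (0.0592/n) log Q = +1.10 − (0.0592/1)(-2.090) = +1.224 V.

+1.224 V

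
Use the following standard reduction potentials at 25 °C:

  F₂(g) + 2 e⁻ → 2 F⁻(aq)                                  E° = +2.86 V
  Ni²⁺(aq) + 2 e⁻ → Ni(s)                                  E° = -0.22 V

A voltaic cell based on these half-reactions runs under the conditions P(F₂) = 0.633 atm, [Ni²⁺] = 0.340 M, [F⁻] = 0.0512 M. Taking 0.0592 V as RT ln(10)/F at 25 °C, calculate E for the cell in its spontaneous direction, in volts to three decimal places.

+3.164 V

F₂/F⁻ is the cathode (higher E°), Ni²⁺/Ni the anode: E°cell = +2.86 − (-0.22) = +3.08 V, n = 2.
Overall: F₂(g) + Ni(s) → 2 F⁻(aq) + Ni²⁺(aq)
Q = [F⁻]^2·[Ni²⁺] / (P(F₂)); log Q = -2.851.
E = E° − (0.0592/n) log Q = +3.08 − (0.0592/2)(-2.851) = +3.164 V.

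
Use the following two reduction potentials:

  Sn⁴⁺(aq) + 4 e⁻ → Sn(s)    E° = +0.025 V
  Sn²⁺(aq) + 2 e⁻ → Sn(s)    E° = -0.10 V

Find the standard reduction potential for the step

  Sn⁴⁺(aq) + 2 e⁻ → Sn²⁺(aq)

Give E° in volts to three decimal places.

+0.150 V

Sequential free energies add, so n₃E°₃ = n₁E°₁ + n₂E°₂.
With n₃ = 4, and the known step contributing 2×(-0.10) V, the unknown satisfies 2·E° = 4×(+0.025) − 2×(-0.10) = +0.300.
E° = +0.300 / 2 = +0.150 V.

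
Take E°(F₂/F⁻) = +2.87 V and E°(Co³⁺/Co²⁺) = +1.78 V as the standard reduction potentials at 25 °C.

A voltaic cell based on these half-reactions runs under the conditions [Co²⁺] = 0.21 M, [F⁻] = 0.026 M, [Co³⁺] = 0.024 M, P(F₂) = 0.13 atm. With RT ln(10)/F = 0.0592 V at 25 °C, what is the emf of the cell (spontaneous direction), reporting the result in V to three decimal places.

F₂/F⁻ is the cathode (higher E°), Co³⁺/Co²⁺ the anode: E°cell = +2.87 − (+1.78) = +1.09 V, n = 2.
Overall: F₂(g) + 2 Co²⁺(aq) → 2 F⁻(aq) + 2 Co³⁺(aq)
Q = [F⁻]^2·[Co³⁺]^2 / (P(F₂)·[Co²⁺]^2); log Q = -4.168.
E = E° − (0.0592/n) log Q = +1.09 − (0.0592/2)(-4.168) = +1.213 V.

+1.213 V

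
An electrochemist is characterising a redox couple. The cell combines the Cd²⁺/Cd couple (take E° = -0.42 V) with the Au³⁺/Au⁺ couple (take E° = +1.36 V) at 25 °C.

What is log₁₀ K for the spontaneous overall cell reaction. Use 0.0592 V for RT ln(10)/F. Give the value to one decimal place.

Cathode: Au³⁺/Au⁺; anode: Cd²⁺/Cd. E°cell = +1.78 V, n = 2.
log K = nE°cell / 0.0592 = (2)(+1.78) / 0.0592 = 60.1.

60.1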